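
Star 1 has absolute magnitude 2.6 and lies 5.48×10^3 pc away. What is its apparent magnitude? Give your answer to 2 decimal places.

16.29

m = M + 5 log₁₀(d/10 pc) = 2.6 + 5 log₁₀(5.48×10^3/10)
  = 2.6 + 5 × 2.739 = 2.6 + 13.69 = 16.29.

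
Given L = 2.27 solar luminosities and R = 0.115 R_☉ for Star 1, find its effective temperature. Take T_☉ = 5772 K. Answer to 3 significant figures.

T/T_☉ = (L/L_☉)^(1/4) / (R/R_☉)^(1/2)
T = 5772 × (2.27)^(1/4) / √(0.115) = 5772 × 1.227 / 0.3391 = 2.089×10^4 K.

2.09×10^4 K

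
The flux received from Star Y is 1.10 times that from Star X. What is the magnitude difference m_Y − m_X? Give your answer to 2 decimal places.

m_Y − m_X = −2.5 log₁₀(F_Y/F_X) = −2.5 log₁₀(1.10) = −2.5 × (0.041) = -0.103.

-0.10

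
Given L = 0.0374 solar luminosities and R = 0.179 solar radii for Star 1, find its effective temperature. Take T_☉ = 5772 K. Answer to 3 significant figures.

T/T_☉ = (L/L_☉)^(1/4) / (R/R_☉)^(1/2)
T = 5772 × (0.0374)^(1/4) / √(0.179) = 5772 × 0.4398 / 0.4231 = 6000 K.

6.00×10^3 K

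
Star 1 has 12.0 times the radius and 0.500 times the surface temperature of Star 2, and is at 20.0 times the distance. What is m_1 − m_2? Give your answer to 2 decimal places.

L_1/L_2 = (12.0)²(0.500)⁴ = 9.000.
F_1/F_2 = (L_1/L_2)/(d_1/d_2)² = 9.000/400.0 = 0.02250.
m_1 − m_2 = −2.5 log₁₀(0.02250) = 4.12.

4.12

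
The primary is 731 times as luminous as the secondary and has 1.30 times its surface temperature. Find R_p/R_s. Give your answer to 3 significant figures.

16.0

L ∝ R²T⁴ gives R ∝ √L / T², so
R_p/R_s = √(731) / (1.30)² = 27.04 / 1.690 = 16.00.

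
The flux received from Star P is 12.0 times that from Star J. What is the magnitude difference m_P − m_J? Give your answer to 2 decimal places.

-2.70

m_P − m_J = −2.5 log₁₀(F_P/F_J) = −2.5 log₁₀(12.0) = −2.5 × (1.079) = -2.698.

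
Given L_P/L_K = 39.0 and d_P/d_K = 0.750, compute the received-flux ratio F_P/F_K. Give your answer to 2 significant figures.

F = L/(4πd²), so F_P/F_K = (L_P/L_K) / (d_P/d_K)²
= 39.0 / (0.750)² = 39.0 / 0.5625 = 69.33.

69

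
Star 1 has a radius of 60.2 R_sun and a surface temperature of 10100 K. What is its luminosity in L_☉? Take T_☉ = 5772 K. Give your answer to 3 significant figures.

3.40×10^4 L_☉

L/L_☉ = (R/R_☉)² (T/T_☉)⁴ = (60.2)² × (10100/5772)⁴
       = 3624 × (1.750)⁴ = 3624 × 9.375 = 3.398×10^4.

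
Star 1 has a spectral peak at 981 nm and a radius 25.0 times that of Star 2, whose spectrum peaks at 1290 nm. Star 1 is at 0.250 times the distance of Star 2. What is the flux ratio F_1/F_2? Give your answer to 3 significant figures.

2.99×10^4

Wien's law: T_1/T_2 = λ_2/λ_1 = 1290/981 = 1.315.
L_1/L_2 = (R_1/R_2)²(T_1/T_2)⁴ = (25.0)²(1.315)⁴ = 1869.
F_1/F_2 = (L_1/L_2)/(d_1/d_2)² = 1869/(0.250)² = 2.990×10^4.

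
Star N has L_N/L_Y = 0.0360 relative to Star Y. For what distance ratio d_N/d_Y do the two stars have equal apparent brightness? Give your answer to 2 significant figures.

Equal flux requires L_N/d_N² = L_Y/d_Y², so d_N/d_Y = √(L_N/L_Y)
= √(0.0360) = 0.1897.

0.19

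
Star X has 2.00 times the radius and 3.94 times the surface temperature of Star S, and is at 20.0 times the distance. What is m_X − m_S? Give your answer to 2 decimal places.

L_X/L_S = (2.00)²(3.94)⁴ = 963.9.
F_X/F_S = (L_X/L_S)/(d_X/d_S)² = 963.9/400.0 = 2.410.
m_X − m_S = −2.5 log₁₀(2.410) = -0.95.

-0.95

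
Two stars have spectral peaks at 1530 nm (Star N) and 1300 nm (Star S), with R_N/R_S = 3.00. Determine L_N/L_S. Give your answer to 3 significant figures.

4.69

Wien's law gives T ∝ 1/λ_max, so T_N/T_S = λ_S/λ_N = 1300/1530 = 0.8497.
Then L ∝ R²T⁴ gives L_N/L_S = (3.00)² × (0.8497)⁴ = 9.000 × 0.5212 = 4.691.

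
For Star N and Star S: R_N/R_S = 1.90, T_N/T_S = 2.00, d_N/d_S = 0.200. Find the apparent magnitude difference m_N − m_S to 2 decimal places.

L_N/L_S = (1.90)²(2.00)⁴ = 57.76.
F_N/F_S = (L_N/L_S)/(d_N/d_S)² = 57.76/0.04000 = 1444.
m_N − m_S = −2.5 log₁₀(1444) = -7.90.

-7.90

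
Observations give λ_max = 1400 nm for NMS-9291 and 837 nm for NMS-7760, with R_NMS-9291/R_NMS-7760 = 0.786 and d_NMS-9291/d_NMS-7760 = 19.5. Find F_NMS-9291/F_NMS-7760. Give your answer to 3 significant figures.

2.08×10^-4

Wien's law: T_NMS-9291/T_NMS-7760 = λ_NMS-7760/λ_NMS-9291 = 837/1400 = 0.5979.
L_NMS-9291/L_NMS-7760 = (R_NMS-9291/R_NMS-7760)²(T_NMS-9291/T_NMS-7760)⁴ = (0.786)²(0.5979)⁴ = 0.07893.
F_NMS-9291/F_NMS-7760 = (L_NMS-9291/L_NMS-7760)/(d_NMS-9291/d_NMS-7760)² = 0.07893/(19.5)² = 2.076×10^-4.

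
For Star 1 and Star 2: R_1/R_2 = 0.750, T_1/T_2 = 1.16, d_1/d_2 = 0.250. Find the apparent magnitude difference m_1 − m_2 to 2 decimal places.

-3.03

L_1/L_2 = (0.750)²(1.16)⁴ = 1.018.
F_1/F_2 = (L_1/L_2)/(d_1/d_2)² = 1.018/0.06250 = 16.30.
m_1 − m_2 = −2.5 log₁₀(16.30) = -3.03.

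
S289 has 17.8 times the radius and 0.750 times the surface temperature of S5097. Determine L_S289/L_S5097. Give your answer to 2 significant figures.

1.0×10^2

From the Stefan–Boltzmann law, L ∝ R²T⁴, so
L_S289/L_S5097 = (R_S289/R_S5097)² (T_S289/T_S5097)⁴ = (17.8)² × (0.750)⁴ = 316.8 × 0.3164 = 100.3.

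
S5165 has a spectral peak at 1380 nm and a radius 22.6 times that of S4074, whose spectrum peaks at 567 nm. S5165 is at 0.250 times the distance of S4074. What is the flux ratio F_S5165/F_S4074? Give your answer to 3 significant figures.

Wien's law: T_S5165/T_S4074 = λ_S4074/λ_S5165 = 567/1380 = 0.4109.
L_S5165/L_S4074 = (R_S5165/R_S4074)²(T_S5165/T_S4074)⁴ = (22.6)²(0.4109)⁴ = 14.56.
F_S5165/F_S4074 = (L_S5165/L_S4074)/(d_S5165/d_S4074)² = 14.56/(0.250)² = 232.9.

233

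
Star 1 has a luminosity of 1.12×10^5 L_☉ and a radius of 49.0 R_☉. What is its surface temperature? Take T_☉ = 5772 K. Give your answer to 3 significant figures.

1.51×10^4 K

T/T_☉ = (L/L_☉)^(1/4) / (R/R_☉)^(1/2)
T = 5772 × (1.12×10^5)^(1/4) / √(49.0) = 5772 × 18.29 / 7.000 = 1.508×10^4 K.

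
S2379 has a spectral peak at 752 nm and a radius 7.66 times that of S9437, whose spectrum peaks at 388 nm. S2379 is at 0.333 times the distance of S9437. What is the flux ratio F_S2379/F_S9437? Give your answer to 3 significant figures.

37.5

Wien's law: T_S2379/T_S9437 = λ_S9437/λ_S2379 = 388/752 = 0.5160.
L_S2379/L_S9437 = (R_S2379/R_S9437)²(T_S2379/T_S9437)⁴ = (7.66)²(0.5160)⁴ = 4.158.
F_S2379/F_S9437 = (L_S2379/L_S9437)/(d_S2379/d_S9437)² = 4.158/(0.333)² = 37.50.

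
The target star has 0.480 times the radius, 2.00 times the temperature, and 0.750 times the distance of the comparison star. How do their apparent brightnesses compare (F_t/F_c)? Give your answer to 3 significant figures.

L_t/L_c = (R_t/R_c)²(T_t/T_c)⁴ = (0.480)² × (2.00)⁴ = 3.686.
F_t/F_c = (L_t/L_c)/(d_t/d_c)² = 3.686 / (0.750)² = 6.554.

6.55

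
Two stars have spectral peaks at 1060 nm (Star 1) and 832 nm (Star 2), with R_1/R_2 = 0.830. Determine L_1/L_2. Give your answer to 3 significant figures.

0.261

Wien's law gives T ∝ 1/λ_max, so T_1/T_2 = λ_2/λ_1 = 832/1060 = 0.7849.
Then L ∝ R²T⁴ gives L_1/L_2 = (0.830)² × (0.7849)⁴ = 0.6889 × 0.3796 = 0.2615.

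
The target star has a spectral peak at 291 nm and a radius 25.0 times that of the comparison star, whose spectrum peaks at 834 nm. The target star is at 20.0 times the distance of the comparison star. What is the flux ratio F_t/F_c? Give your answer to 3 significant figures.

Wien's law: T_t/T_c = λ_c/λ_t = 834/291 = 2.866.
L_t/L_c = (R_t/R_c)²(T_t/T_c)⁴ = (25.0)²(2.866)⁴ = 4.217×10^4.
F_t/F_c = (L_t/L_c)/(d_t/d_c)² = 4.217×10^4/(20.0)² = 105.4.

105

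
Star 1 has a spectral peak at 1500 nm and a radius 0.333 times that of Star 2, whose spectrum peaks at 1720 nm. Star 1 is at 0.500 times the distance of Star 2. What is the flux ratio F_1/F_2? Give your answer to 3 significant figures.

Wien's law: T_1/T_2 = λ_2/λ_1 = 1720/1500 = 1.147.
L_1/L_2 = (R_1/R_2)²(T_1/T_2)⁴ = (0.333)²(1.147)⁴ = 0.1917.
F_1/F_2 = (L_1/L_2)/(d_1/d_2)² = 0.1917/(0.500)² = 0.7668.

0.767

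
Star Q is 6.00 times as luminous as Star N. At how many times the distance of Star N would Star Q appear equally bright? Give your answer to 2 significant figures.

Equal flux requires L_Q/d_Q² = L_N/d_N², so d_Q/d_N = √(L_Q/L_N)
= √(6.00) = 2.449.

2.4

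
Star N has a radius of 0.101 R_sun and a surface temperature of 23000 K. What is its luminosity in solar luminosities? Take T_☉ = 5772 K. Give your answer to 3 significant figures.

2.57 solar luminosities

L/L_☉ = (R/R_☉)² (T/T_☉)⁴ = (0.101)² × (23000/5772)⁴
       = 0.01020 × (3.985)⁴ = 0.01020 × 252.1 = 2.572.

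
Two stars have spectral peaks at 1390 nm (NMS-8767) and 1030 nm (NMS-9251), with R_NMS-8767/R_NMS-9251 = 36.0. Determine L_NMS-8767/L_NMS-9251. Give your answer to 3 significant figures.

Wien's law gives T ∝ 1/λ_max, so T_NMS-8767/T_NMS-9251 = λ_NMS-9251/λ_NMS-8767 = 1030/1390 = 0.7410.
Then L ∝ R²T⁴ gives L_NMS-8767/L_NMS-9251 = (36.0)² × (0.7410)⁴ = 1296 × 0.3015 = 390.7.

391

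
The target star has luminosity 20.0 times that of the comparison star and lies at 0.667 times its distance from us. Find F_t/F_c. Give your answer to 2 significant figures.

F = L/(4πd²), so F_t/F_c = (L_t/L_c) / (d_t/d_c)²
= 20.0 / (0.667)² = 20.0 / 0.4449 = 44.96.

45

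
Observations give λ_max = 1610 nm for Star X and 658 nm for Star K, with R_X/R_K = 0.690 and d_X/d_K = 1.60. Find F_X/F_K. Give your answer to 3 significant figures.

0.00519

Wien's law: T_X/T_K = λ_K/λ_X = 658/1610 = 0.4087.
L_X/L_K = (R_X/R_K)²(T_X/T_K)⁴ = (0.690)²(0.4087)⁴ = 0.01328.
F_X/F_K = (L_X/L_K)/(d_X/d_K)² = 0.01328/(1.60)² = 0.005189.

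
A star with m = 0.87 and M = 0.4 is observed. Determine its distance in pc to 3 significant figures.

12.4 pc

m − M = 5 log₁₀(d/10 pc)
0.87 − (0.4) = 0.47 = 5 log₁₀(d/10)
d = 10 × 10^(0.47/5) = 10 × 10^0.094 = 12.42 pc.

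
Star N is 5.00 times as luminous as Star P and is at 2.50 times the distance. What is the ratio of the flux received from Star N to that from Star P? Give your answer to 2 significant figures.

0.80

F = L/(4πd²), so F_N/F_P = (L_N/L_P) / (d_N/d_P)²
= 5.00 / (2.50)² = 5.00 / 6.250 = 0.8000.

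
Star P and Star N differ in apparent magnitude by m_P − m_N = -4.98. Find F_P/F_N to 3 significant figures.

98.2

F_P/F_N = 10^(−(m_P − m_N)/2.5) = 10^(4.98/2.5) = 10^1.992 = 98.17.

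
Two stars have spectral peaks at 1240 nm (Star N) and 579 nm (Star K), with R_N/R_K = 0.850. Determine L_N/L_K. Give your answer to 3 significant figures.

Wien's law gives T ∝ 1/λ_max, so T_N/T_K = λ_K/λ_N = 579/1240 = 0.4669.
Then L ∝ R²T⁴ gives L_N/L_K = (0.850)² × (0.4669)⁴ = 0.7225 × 0.04754 = 0.03435.

0.0343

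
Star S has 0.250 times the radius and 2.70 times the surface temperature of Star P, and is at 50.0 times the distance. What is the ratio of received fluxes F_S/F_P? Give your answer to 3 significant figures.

L_S/L_P = (R_S/R_P)²(T_S/T_P)⁴ = (0.250)² × (2.70)⁴ = 3.322.
F_S/F_P = (L_S/L_P)/(d_S/d_P)² = 3.322 / (50.0)² = 0.001329.

0.00133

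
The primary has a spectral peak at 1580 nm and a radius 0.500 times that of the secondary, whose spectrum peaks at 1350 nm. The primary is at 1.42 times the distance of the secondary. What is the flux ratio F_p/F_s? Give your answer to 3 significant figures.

Wien's law: T_p/T_s = λ_s/λ_p = 1350/1580 = 0.8544.
L_p/L_s = (R_p/R_s)²(T_p/T_s)⁴ = (0.500)²(0.8544)⁴ = 0.1332.
F_p/F_s = (L_p/L_s)/(d_p/d_s)² = 0.1332/(1.42)² = 0.06608.

0.0661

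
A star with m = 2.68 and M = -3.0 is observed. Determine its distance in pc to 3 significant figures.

m − M = 5 log₁₀(d/10 pc)
2.68 − (-3.0) = 5.68 = 5 log₁₀(d/10)
d = 10 × 10^(5.68/5) = 10 × 10^1.136 = 136.8 pc.

137 pc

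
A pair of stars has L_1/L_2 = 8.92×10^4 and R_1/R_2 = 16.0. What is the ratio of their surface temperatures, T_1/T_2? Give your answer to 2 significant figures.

L ∝ R²T⁴ gives T ∝ (L/R²)^(1/4), so
T_1/T_2 = (8.92×10^4 / 16.0²)^(1/4) = (348.4)^(1/4) = 4.320.

4.3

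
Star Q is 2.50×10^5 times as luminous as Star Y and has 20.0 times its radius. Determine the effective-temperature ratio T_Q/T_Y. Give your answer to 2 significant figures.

5.0

L ∝ R²T⁴ gives T ∝ (L/R²)^(1/4), so
T_Q/T_Y = (2.50×10^5 / 20.0²)^(1/4) = (625.0)^(1/4) = 5.000.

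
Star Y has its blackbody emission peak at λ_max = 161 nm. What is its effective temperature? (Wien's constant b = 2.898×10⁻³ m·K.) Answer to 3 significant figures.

T = b/λ_max = 2.898×10⁻³ / (161×10⁻⁹) = 1.800×10^4 K.

1.80×10^4 K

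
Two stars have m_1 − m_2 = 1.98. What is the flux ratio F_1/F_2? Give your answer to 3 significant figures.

F_1/F_2 = 10^(−(m_1 − m_2)/2.5) = 10^(-1.98/2.5) = 10^-0.792 = 0.1614.

0.161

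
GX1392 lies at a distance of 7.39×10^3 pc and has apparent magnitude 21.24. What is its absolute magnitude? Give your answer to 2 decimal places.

6.90

M = m − 5 log₁₀(d/10 pc) = 21.24 − 5 log₁₀(7.39×10^3/10)
  = 21.24 − 5 × 2.869 = 21.24 − 14.34 = 6.90.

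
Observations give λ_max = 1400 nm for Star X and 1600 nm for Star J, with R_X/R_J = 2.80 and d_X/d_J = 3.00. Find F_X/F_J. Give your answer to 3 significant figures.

Wien's law: T_X/T_J = λ_J/λ_X = 1600/1400 = 1.143.
L_X/L_J = (R_X/R_J)²(T_X/T_J)⁴ = (2.80)²(1.143)⁴ = 13.37.
F_X/F_J = (L_X/L_J)/(d_X/d_J)² = 13.37/(3.00)² = 1.486.

1.49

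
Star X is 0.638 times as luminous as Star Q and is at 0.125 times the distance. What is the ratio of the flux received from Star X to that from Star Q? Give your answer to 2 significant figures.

41

F = L/(4πd²), so F_X/F_Q = (L_X/L_Q) / (d_X/d_Q)²
= 0.638 / (0.125)² = 0.638 / 0.01562 = 40.83.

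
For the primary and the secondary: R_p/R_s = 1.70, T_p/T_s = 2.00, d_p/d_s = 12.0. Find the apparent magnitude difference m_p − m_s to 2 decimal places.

L_p/L_s = (1.70)²(2.00)⁴ = 46.24.
F_p/F_s = (L_p/L_s)/(d_p/d_s)² = 46.24/144.0 = 0.3211.
m_p − m_s = −2.5 log₁₀(0.3211) = 1.23.

1.23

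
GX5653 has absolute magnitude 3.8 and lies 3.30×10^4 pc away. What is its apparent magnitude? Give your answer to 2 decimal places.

m = M + 5 log₁₀(d/10 pc) = 3.8 + 5 log₁₀(3.30×10^4/10)
  = 3.8 + 5 × 3.519 = 3.8 + 17.59 = 21.39.

21.39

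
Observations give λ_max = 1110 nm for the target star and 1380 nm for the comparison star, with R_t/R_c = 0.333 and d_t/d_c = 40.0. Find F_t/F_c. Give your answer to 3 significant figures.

Wien's law: T_t/T_c = λ_c/λ_t = 1380/1110 = 1.243.
L_t/L_c = (R_t/R_c)²(T_t/T_c)⁴ = (0.333)²(1.243)⁴ = 0.2649.
F_t/F_c = (L_t/L_c)/(d_t/d_c)² = 0.2649/(40.0)² = 1.656×10^-4.

1.66×10^-4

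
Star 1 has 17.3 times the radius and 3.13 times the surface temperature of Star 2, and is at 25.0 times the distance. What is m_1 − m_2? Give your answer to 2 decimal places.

L_1/L_2 = (17.3)²(3.13)⁴ = 2.873×10^4.
F_1/F_2 = (L_1/L_2)/(d_1/d_2)² = 2.873×10^4/625.0 = 45.96.
m_1 − m_2 = −2.5 log₁₀(45.96) = -4.16.

-4.16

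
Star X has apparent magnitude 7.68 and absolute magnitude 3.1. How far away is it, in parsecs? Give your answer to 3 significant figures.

82.4 pc

m − M = 5 log₁₀(d/10 pc)
7.68 − (3.1) = 4.58 = 5 log₁₀(d/10)
d = 10 × 10^(4.58/5) = 10 × 10^0.916 = 82.41 pc.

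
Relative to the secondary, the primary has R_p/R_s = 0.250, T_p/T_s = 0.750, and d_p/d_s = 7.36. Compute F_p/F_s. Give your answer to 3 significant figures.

L_p/L_s = (R_p/R_s)²(T_p/T_s)⁴ = (0.250)² × (0.750)⁴ = 0.01978.
F_p/F_s = (L_p/L_s)/(d_p/d_s)² = 0.01978 / (7.36)² = 3.651×10^-4.

3.65×10^-4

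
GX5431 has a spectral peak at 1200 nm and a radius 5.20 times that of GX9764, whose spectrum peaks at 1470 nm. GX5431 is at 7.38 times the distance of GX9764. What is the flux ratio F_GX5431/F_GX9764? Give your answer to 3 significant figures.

Wien's law: T_GX5431/T_GX9764 = λ_GX9764/λ_GX5431 = 1470/1200 = 1.225.
L_GX5431/L_GX9764 = (R_GX5431/R_GX9764)²(T_GX5431/T_GX9764)⁴ = (5.20)²(1.225)⁴ = 60.89.
F_GX5431/F_GX9764 = (L_GX5431/L_GX9764)/(d_GX5431/d_GX9764)² = 60.89/(7.38)² = 1.118.

1.12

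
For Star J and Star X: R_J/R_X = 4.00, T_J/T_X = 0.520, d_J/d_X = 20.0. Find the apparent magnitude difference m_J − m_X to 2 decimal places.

6.33

L_J/L_X = (4.00)²(0.520)⁴ = 1.170.
F_J/F_X = (L_J/L_X)/(d_J/d_X)² = 1.170/400.0 = 0.002925.
m_J − m_X = −2.5 log₁₀(0.002925) = 6.33.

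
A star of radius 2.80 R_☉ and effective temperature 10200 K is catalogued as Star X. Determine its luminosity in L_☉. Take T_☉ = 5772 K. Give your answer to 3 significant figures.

L/L_☉ = (R/R_☉)² (T/T_☉)⁴ = (2.80)² × (10200/5772)⁴
       = 7.840 × (1.767)⁴ = 7.840 × 9.752 = 76.46.

76.5 L_☉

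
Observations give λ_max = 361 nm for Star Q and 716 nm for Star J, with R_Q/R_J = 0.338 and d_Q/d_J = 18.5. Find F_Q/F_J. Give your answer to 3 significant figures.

Wien's law: T_Q/T_J = λ_J/λ_Q = 716/361 = 1.983.
L_Q/L_J = (R_Q/R_J)²(T_Q/T_J)⁴ = (0.338)²(1.983)⁴ = 1.768.
F_Q/F_J = (L_Q/L_J)/(d_Q/d_J)² = 1.768/(18.5)² = 0.005166.

0.00517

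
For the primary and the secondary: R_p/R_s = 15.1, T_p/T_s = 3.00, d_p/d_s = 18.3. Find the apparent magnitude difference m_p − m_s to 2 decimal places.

L_p/L_s = (15.1)²(3.00)⁴ = 1.847×10^4.
F_p/F_s = (L_p/L_s)/(d_p/d_s)² = 1.847×10^4/334.9 = 55.15.
m_p − m_s = −2.5 log₁₀(55.15) = -4.35.

-4.35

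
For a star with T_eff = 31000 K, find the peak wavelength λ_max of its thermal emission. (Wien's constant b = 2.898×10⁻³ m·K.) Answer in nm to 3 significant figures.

93.5 nm

λ_max = b/T = 2.898×10⁻³ / 31000 = 9.35×10^-8 m = 93.48 nm.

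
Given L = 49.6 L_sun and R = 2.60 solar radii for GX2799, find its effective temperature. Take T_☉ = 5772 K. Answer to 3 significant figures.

T/T_☉ = (L/L_☉)^(1/4) / (R/R_☉)^(1/2)
T = 5772 × (49.6)^(1/4) / √(2.60) = 5772 × 2.654 / 1.612 = 9500 K.

9.50×10^3 K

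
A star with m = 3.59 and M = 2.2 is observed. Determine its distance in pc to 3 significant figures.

m − M = 5 log₁₀(d/10 pc)
3.59 − (2.2) = 1.39 = 5 log₁₀(d/10)
d = 10 × 10^(1.39/5) = 10 × 10^0.278 = 18.97 pc.

19.0 pc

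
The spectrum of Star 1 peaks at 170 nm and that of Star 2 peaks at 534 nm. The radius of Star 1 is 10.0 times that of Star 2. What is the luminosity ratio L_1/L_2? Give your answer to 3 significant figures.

Wien's law gives T ∝ 1/λ_max, so T_1/T_2 = λ_2/λ_1 = 534/170 = 3.141.
Then L ∝ R²T⁴ gives L_1/L_2 = (10.0)² × (3.141)⁴ = 100.0 × 97.36 = 9736.

9.74×10^3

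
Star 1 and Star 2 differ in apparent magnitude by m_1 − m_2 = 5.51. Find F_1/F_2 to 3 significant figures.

F_1/F_2 = 10^(−(m_1 − m_2)/2.5) = 10^(-5.51/2.5) = 10^-2.204 = 0.006252.

0.00625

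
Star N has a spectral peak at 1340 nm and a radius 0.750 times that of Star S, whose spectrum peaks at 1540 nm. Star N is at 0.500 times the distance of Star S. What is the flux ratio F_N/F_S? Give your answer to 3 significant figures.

3.93

Wien's law: T_N/T_S = λ_S/λ_N = 1540/1340 = 1.149.
L_N/L_S = (R_N/R_S)²(T_N/T_S)⁴ = (0.750)²(1.149)⁴ = 0.9813.
F_N/F_S = (L_N/L_S)/(d_N/d_S)² = 0.9813/(0.500)² = 3.925.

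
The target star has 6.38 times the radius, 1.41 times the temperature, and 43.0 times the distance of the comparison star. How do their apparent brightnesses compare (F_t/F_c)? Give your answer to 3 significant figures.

L_t/L_c = (R_t/R_c)²(T_t/T_c)⁴ = (6.38)² × (1.41)⁴ = 160.9.
F_t/F_c = (L_t/L_c)/(d_t/d_c)² = 160.9 / (43.0)² = 0.08701.

0.0870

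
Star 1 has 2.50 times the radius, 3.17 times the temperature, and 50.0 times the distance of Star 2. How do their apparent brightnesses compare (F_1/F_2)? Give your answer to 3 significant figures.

L_1/L_2 = (R_1/R_2)²(T_1/T_2)⁴ = (2.50)² × (3.17)⁴ = 631.1.
F_1/F_2 = (L_1/L_2)/(d_1/d_2)² = 631.1 / (50.0)² = 0.2525.

0.252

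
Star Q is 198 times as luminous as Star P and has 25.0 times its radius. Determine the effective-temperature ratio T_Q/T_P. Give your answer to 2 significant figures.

L ∝ R²T⁴ gives T ∝ (L/R²)^(1/4), so
T_Q/T_P = (198 / 25.0²)^(1/4) = (0.3168)^(1/4) = 0.7502.

0.75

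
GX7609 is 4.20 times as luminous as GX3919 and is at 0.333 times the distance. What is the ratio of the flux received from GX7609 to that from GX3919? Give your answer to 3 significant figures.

F = L/(4πd²), so F_GX7609/F_GX3919 = (L_GX7609/L_GX3919) / (d_GX7609/d_GX3919)²
= 4.20 / (0.333)² = 4.20 / 0.1109 = 37.88.

37.9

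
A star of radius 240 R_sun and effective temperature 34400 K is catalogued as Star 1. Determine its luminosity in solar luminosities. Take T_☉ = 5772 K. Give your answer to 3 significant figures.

L/L_☉ = (R/R_☉)² (T/T_☉)⁴ = (240)² × (34400/5772)⁴
       = 5.760×10^4 × (5.960)⁴ = 5.760×10^4 × 1262 = 7.267×10^7.

7.27×10^7 solar luminosities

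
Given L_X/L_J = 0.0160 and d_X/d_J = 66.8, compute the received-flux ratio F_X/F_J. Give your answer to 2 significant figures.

3.6×10^-6

F = L/(4πd²), so F_X/F_J = (L_X/L_J) / (d_X/d_J)²
= 0.0160 / (66.8)² = 0.0160 / 4462 = 3.586×10^-6.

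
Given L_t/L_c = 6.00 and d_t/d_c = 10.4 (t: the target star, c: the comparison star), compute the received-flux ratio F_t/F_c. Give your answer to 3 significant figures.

0.0555

F = L/(4πd²), so F_t/F_c = (L_t/L_c) / (d_t/d_c)²
= 6.00 / (10.4)² = 6.00 / 108.2 = 0.05547.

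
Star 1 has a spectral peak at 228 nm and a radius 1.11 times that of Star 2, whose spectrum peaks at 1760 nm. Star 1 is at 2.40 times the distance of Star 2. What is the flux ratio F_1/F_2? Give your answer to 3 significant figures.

760

Wien's law: T_1/T_2 = λ_2/λ_1 = 1760/228 = 7.719.
L_1/L_2 = (R_1/R_2)²(T_1/T_2)⁴ = (1.11)²(7.719)⁴ = 4375.
F_1/F_2 = (L_1/L_2)/(d_1/d_2)² = 4375/(2.40)² = 759.5.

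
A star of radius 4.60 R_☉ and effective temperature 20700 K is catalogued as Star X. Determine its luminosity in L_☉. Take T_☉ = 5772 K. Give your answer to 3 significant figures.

3.50×10^3 L_☉

L/L_☉ = (R/R_☉)² (T/T_☉)⁴ = (4.60)² × (20700/5772)⁴
       = 21.16 × (3.586)⁴ = 21.16 × 165.4 = 3500.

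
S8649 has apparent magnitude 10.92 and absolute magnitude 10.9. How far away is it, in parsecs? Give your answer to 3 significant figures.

m − M = 5 log₁₀(d/10 pc)
10.92 − (10.9) = 0.02 = 5 log₁₀(d/10)
d = 10 × 10^(0.02/5) = 10 × 10^0.004 = 10.09 pc.

10.1 pc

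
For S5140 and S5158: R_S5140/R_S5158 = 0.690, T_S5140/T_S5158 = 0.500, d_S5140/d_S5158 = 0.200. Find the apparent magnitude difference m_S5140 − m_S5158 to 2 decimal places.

0.32

L_S5140/L_S5158 = (0.690)²(0.500)⁴ = 0.02976.
F_S5140/F_S5158 = (L_S5140/L_S5158)/(d_S5140/d_S5158)² = 0.02976/0.04000 = 0.7439.
m_S5140 − m_S5158 = −2.5 log₁₀(0.7439) = 0.32.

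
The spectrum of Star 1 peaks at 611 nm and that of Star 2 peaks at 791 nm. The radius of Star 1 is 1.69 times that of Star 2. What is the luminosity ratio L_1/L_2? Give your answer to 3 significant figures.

Wien's law gives T ∝ 1/λ_max, so T_1/T_2 = λ_2/λ_1 = 791/611 = 1.295.
Then L ∝ R²T⁴ gives L_1/L_2 = (1.69)² × (1.295)⁴ = 2.856 × 2.809 = 8.023.

8.02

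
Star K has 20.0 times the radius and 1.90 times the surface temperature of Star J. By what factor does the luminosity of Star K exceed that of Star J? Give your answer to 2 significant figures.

5.2×10^3

From the Stefan–Boltzmann law, L ∝ R²T⁴, so
L_K/L_J = (R_K/R_J)² (T_K/T_J)⁴ = (20.0)² × (1.90)⁴ = 400.0 × 13.03 = 5213.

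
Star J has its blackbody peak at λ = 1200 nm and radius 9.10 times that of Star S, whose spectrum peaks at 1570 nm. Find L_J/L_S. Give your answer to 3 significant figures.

Wien's law gives T ∝ 1/λ_max, so T_J/T_S = λ_S/λ_J = 1570/1200 = 1.308.
Then L ∝ R²T⁴ gives L_J/L_S = (9.10)² × (1.308)⁴ = 82.81 × 2.930 = 242.6.

243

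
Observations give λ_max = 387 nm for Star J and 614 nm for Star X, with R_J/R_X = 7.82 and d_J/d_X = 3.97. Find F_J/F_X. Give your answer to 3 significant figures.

24.6

Wien's law: T_J/T_X = λ_X/λ_J = 614/387 = 1.587.
L_J/L_X = (R_J/R_X)²(T_J/T_X)⁴ = (7.82)²(1.587)⁴ = 387.5.
F_J/F_X = (L_J/L_X)/(d_J/d_X)² = 387.5/(3.97)² = 24.58.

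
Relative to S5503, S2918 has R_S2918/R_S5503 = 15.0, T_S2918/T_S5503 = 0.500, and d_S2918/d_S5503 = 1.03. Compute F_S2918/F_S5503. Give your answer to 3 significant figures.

13.3

L_S2918/L_S5503 = (R_S2918/R_S5503)²(T_S2918/T_S5503)⁴ = (15.0)² × (0.500)⁴ = 14.06.
F_S2918/F_S5503 = (L_S2918/L_S5503)/(d_S2918/d_S5503)² = 14.06 / (1.03)² = 13.26.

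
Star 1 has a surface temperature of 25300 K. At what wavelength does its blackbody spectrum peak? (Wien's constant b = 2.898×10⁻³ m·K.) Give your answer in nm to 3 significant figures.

λ_max = b/T = 2.898×10⁻³ / 25300 = 1.15×10^-7 m = 114.5 nm.

115 nm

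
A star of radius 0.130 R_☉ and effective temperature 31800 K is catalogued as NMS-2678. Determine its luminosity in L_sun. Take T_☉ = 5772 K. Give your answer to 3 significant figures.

15.6 L_sun

L/L_☉ = (R/R_☉)² (T/T_☉)⁴ = (0.130)² × (31800/5772)⁴
       = 0.01690 × (5.509)⁴ = 0.01690 × 921.3 = 15.57.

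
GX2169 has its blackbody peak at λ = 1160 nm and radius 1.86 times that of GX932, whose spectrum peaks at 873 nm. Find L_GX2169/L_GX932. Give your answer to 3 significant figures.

1.11

Wien's law gives T ∝ 1/λ_max, so T_GX2169/T_GX932 = λ_GX932/λ_GX2169 = 873/1160 = 0.7526.
Then L ∝ R²T⁴ gives L_GX2169/L_GX932 = (1.86)² × (0.7526)⁴ = 3.460 × 0.3208 = 1.110.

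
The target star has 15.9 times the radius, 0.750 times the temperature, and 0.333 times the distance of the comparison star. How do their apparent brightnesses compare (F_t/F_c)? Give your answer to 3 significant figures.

L_t/L_c = (R_t/R_c)²(T_t/T_c)⁴ = (15.9)² × (0.750)⁴ = 79.99.
F_t/F_c = (L_t/L_c)/(d_t/d_c)² = 79.99 / (0.333)² = 721.4.

721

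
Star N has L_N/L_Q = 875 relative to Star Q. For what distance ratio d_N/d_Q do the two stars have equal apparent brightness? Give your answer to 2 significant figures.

Equal flux requires L_N/d_N² = L_Q/d_Q², so d_N/d_Q = √(L_N/L_Q)
= √(875) = 29.58.

30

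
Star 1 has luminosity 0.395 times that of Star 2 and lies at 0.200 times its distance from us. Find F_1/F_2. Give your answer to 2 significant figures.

9.9

F = L/(4πd²), so F_1/F_2 = (L_1/L_2) / (d_1/d_2)²
= 0.395 / (0.200)² = 0.395 / 0.04000 = 9.875.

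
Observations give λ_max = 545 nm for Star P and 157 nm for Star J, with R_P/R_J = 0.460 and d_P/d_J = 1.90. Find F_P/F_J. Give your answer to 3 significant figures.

4.04×10^-4

Wien's law: T_P/T_J = λ_J/λ_P = 157/545 = 0.2881.
L_P/L_J = (R_P/R_J)²(T_P/T_J)⁴ = (0.460)²(0.2881)⁴ = 0.001457.
F_P/F_J = (L_P/L_J)/(d_P/d_J)² = 0.001457/(1.90)² = 4.037×10^-4.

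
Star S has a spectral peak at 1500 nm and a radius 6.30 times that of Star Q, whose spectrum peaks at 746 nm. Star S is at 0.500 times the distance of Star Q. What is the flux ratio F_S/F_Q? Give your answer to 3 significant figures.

Wien's law: T_S/T_Q = λ_Q/λ_S = 746/1500 = 0.4973.
L_S/L_Q = (R_S/R_Q)²(T_S/T_Q)⁴ = (6.30)²(0.4973)⁴ = 2.428.
F_S/F_Q = (L_S/L_Q)/(d_S/d_Q)² = 2.428/(0.500)² = 9.713.

9.71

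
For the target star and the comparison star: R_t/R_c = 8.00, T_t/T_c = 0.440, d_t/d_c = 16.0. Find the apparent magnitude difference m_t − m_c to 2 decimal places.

L_t/L_c = (8.00)²(0.440)⁴ = 2.399.
F_t/F_c = (L_t/L_c)/(d_t/d_c)² = 2.399/256.0 = 0.009370.
m_t − m_c = −2.5 log₁₀(0.009370) = 5.07.

5.07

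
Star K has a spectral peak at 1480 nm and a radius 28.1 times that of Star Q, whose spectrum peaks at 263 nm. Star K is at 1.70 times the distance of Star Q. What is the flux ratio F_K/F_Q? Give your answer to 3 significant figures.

0.272

Wien's law: T_K/T_Q = λ_Q/λ_K = 263/1480 = 0.1777.
L_K/L_Q = (R_K/R_Q)²(T_K/T_Q)⁴ = (28.1)²(0.1777)⁴ = 0.7874.
F_K/F_Q = (L_K/L_Q)/(d_K/d_Q)² = 0.7874/(1.70)² = 0.2725.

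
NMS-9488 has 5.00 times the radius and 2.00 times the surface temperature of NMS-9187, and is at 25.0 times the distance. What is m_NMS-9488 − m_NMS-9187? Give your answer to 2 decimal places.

L_NMS-9488/L_NMS-9187 = (5.00)²(2.00)⁴ = 400.0.
F_NMS-9488/F_NMS-9187 = (L_NMS-9488/L_NMS-9187)/(d_NMS-9488/d_NMS-9187)² = 400.0/625.0 = 0.6400.
m_NMS-9488 − m_NMS-9187 = −2.5 log₁₀(0.6400) = 0.48.

0.48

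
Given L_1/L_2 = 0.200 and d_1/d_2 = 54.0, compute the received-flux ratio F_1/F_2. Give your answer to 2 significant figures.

F = L/(4πd²), so F_1/F_2 = (L_1/L_2) / (d_1/d_2)²
= 0.200 / (54.0)² = 0.200 / 2916 = 6.859×10^-5.

6.9×10^-5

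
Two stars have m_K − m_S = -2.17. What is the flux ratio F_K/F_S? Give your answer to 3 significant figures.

7.38

F_K/F_S = 10^(−(m_K − m_S)/2.5) = 10^(2.17/2.5) = 10^0.868 = 7.379.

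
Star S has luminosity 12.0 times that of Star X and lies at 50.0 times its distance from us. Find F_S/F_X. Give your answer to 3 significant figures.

0.00480

F = L/(4πd²), so F_S/F_X = (L_S/L_X) / (d_S/d_X)²
= 12.0 / (50.0)² = 12.0 / 2500 = 0.004800.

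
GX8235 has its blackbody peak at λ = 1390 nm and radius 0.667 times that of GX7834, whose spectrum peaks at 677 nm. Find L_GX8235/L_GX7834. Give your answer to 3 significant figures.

Wien's law gives T ∝ 1/λ_max, so T_GX8235/T_GX7834 = λ_GX7834/λ_GX8235 = 677/1390 = 0.4871.
Then L ∝ R²T⁴ gives L_GX8235/L_GX7834 = (0.667)² × (0.4871)⁴ = 0.4449 × 0.05627 = 0.02503.

0.0250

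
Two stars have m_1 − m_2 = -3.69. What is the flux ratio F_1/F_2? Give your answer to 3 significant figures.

F_1/F_2 = 10^(−(m_1 − m_2)/2.5) = 10^(3.69/2.5) = 10^1.476 = 29.92.

29.9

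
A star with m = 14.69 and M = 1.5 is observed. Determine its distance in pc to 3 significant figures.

4.35×10^3 pc

m − M = 5 log₁₀(d/10 pc)
14.69 − (1.5) = 13.19 = 5 log₁₀(d/10)
d = 10 × 10^(13.19/5) = 10 × 10^2.638 = 4345 pc.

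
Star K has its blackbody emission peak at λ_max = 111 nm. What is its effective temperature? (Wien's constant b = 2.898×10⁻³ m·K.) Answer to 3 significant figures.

2.61×10^4 K

T = b/λ_max = 2.898×10⁻³ / (111×10⁻⁹) = 2.611×10^4 K.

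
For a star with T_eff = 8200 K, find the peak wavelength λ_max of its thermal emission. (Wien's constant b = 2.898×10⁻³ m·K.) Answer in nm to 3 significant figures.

λ_max = b/T = 2.898×10⁻³ / 8200 = 3.53×10^-7 m = 353.4 nm.

353 nm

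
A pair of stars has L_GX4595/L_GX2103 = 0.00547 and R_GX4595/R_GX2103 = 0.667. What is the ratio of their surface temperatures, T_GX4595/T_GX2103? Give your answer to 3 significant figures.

0.333

L ∝ R²T⁴ gives T ∝ (L/R²)^(1/4), so
T_GX4595/T_GX2103 = (0.00547 / 0.667²)^(1/4) = (0.01230)^(1/4) = 0.3330.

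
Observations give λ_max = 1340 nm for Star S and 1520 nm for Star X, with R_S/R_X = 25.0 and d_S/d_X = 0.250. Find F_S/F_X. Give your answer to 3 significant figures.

1.66×10^4

Wien's law: T_S/T_X = λ_X/λ_S = 1520/1340 = 1.134.
L_S/L_X = (R_S/R_X)²(T_S/T_X)⁴ = (25.0)²(1.134)⁴ = 1035.
F_S/F_X = (L_S/L_X)/(d_S/d_X)² = 1035/(0.250)² = 1.656×10^4.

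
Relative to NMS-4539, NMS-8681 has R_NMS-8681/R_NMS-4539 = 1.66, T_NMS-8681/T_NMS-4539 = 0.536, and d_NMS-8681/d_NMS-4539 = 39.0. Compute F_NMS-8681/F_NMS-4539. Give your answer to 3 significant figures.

L_NMS-8681/L_NMS-4539 = (R_NMS-8681/R_NMS-4539)²(T_NMS-8681/T_NMS-4539)⁴ = (1.66)² × (0.536)⁴ = 0.2274.
F_NMS-8681/F_NMS-4539 = (L_NMS-8681/L_NMS-4539)/(d_NMS-8681/d_NMS-4539)² = 0.2274 / (39.0)² = 1.495×10^-4.

1.50×10^-4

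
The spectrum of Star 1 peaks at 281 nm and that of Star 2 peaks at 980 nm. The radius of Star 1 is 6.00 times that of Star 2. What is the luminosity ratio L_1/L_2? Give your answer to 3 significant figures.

5.33×10^3

Wien's law gives T ∝ 1/λ_max, so T_1/T_2 = λ_2/λ_1 = 980/281 = 3.488.
Then L ∝ R²T⁴ gives L_1/L_2 = (6.00)² × (3.488)⁴ = 36.00 × 147.9 = 5326.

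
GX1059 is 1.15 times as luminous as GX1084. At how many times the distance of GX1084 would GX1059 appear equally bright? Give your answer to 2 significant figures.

Equal flux requires L_GX1059/d_GX1059² = L_GX1084/d_GX1084², so d_GX1059/d_GX1084 = √(L_GX1059/L_GX1084)
= √(1.15) = 1.072.

1.1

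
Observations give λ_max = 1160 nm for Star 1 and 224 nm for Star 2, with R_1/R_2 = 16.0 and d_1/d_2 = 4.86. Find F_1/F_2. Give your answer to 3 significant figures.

0.0151

Wien's law: T_1/T_2 = λ_2/λ_1 = 224/1160 = 0.1931.
L_1/L_2 = (R_1/R_2)²(T_1/T_2)⁴ = (16.0)²(0.1931)⁴ = 0.3560.
F_1/F_2 = (L_1/L_2)/(d_1/d_2)² = 0.3560/(4.86)² = 0.01507.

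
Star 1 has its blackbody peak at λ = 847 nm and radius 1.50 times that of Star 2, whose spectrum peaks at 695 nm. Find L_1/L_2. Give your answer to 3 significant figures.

Wien's law gives T ∝ 1/λ_max, so T_1/T_2 = λ_2/λ_1 = 695/847 = 0.8205.
Then L ∝ R²T⁴ gives L_1/L_2 = (1.50)² × (0.8205)⁴ = 2.250 × 0.4533 = 1.020.

1.02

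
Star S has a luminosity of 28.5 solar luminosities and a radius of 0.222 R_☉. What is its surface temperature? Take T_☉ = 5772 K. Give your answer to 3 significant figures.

T/T_☉ = (L/L_☉)^(1/4) / (R/R_☉)^(1/2)
T = 5772 × (28.5)^(1/4) / √(0.222) = 5772 × 2.311 / 0.4712 = 2.830×10^4 K.

2.83×10^4 K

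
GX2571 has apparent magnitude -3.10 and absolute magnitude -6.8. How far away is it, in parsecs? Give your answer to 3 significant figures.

55.0 pc

m − M = 5 log₁₀(d/10 pc)
-3.10 − (-6.8) = 3.70 = 5 log₁₀(d/10)
d = 10 × 10^(3.70/5) = 10 × 10^0.740 = 54.95 pc.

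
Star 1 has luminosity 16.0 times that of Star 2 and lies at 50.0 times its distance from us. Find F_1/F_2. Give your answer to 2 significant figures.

F = L/(4πd²), so F_1/F_2 = (L_1/L_2) / (d_1/d_2)²
= 16.0 / (50.0)² = 16.0 / 2500 = 0.006400.

0.0064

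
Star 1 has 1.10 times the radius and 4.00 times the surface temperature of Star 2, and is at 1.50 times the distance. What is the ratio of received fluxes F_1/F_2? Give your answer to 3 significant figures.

L_1/L_2 = (R_1/R_2)²(T_1/T_2)⁴ = (1.10)² × (4.00)⁴ = 309.8.
F_1/F_2 = (L_1/L_2)/(d_1/d_2)² = 309.8 / (1.50)² = 137.7.

138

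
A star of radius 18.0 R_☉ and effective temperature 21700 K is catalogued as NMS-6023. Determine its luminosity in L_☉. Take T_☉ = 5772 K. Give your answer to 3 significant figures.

6.47×10^4 L_☉

L/L_☉ = (R/R_☉)² (T/T_☉)⁴ = (18.0)² × (21700/5772)⁴
       = 324.0 × (3.760)⁴ = 324.0 × 199.8 = 6.473×10^4.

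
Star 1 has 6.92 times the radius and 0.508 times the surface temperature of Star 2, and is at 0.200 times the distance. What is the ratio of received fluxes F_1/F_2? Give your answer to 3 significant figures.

L_1/L_2 = (R_1/R_2)²(T_1/T_2)⁴ = (6.92)² × (0.508)⁴ = 3.189.
F_1/F_2 = (L_1/L_2)/(d_1/d_2)² = 3.189 / (0.200)² = 79.73.

79.7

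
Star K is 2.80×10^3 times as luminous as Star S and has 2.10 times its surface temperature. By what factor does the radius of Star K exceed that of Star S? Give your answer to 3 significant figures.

L ∝ R²T⁴ gives R ∝ √L / T², so
R_K/R_S = √(2.80×10^3) / (2.10)² = 52.92 / 4.410 = 12.00.

12.0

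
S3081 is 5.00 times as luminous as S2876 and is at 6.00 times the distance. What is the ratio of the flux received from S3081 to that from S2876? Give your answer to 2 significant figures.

F = L/(4πd²), so F_S3081/F_S2876 = (L_S3081/L_S2876) / (d_S3081/d_S2876)²
= 5.00 / (6.00)² = 5.00 / 36.00 = 0.1389.

0.14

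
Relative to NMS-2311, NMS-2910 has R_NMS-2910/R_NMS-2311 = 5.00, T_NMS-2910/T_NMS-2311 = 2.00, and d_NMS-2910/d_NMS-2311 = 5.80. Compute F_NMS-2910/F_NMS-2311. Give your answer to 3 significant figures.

L_NMS-2910/L_NMS-2311 = (R_NMS-2910/R_NMS-2311)²(T_NMS-2910/T_NMS-2311)⁴ = (5.00)² × (2.00)⁴ = 400.0.
F_NMS-2910/F_NMS-2311 = (L_NMS-2910/L_NMS-2311)/(d_NMS-2910/d_NMS-2311)² = 400.0 / (5.80)² = 11.89.

11.9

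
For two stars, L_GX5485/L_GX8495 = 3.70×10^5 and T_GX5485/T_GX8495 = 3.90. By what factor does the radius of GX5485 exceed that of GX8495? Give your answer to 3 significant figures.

40.0

L ∝ R²T⁴ gives R ∝ √L / T², so
R_GX5485/R_GX8495 = √(3.70×10^5) / (3.90)² = 608.3 / 15.21 = 39.99.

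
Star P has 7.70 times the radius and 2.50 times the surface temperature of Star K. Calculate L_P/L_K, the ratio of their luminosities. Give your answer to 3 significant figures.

From the Stefan–Boltzmann law, L ∝ R²T⁴, so
L_P/L_K = (R_P/R_K)² (T_P/T_K)⁴ = (7.70)² × (2.50)⁴ = 59.29 × 39.06 = 2316.

2.32×10^3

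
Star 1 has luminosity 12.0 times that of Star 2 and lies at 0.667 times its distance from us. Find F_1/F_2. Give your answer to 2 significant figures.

F = L/(4πd²), so F_1/F_2 = (L_1/L_2) / (d_1/d_2)²
= 12.0 / (0.667)² = 12.0 / 0.4449 = 26.97.

27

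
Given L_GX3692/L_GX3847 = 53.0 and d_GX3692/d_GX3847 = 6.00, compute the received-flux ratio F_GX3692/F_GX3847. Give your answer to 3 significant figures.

F = L/(4πd²), so F_GX3692/F_GX3847 = (L_GX3692/L_GX3847) / (d_GX3692/d_GX3847)²
= 53.0 / (6.00)² = 53.0 / 36.00 = 1.472.

1.47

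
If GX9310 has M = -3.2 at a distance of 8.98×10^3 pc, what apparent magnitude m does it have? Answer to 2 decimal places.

11.57

m = M + 5 log₁₀(d/10 pc) = -3.2 + 5 log₁₀(8.98×10^3/10)
  = -3.2 + 5 × 2.953 = -3.2 + 14.77 = 11.57.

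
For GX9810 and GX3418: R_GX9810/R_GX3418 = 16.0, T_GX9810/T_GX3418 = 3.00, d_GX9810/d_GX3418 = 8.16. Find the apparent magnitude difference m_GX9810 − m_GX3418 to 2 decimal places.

L_GX9810/L_GX3418 = (16.0)²(3.00)⁴ = 2.074×10^4.
F_GX9810/F_GX3418 = (L_GX9810/L_GX3418)/(d_GX9810/d_GX3418)² = 2.074×10^4/66.59 = 311.4.
m_GX9810 − m_GX3418 = −2.5 log₁₀(311.4) = -6.23.

-6.23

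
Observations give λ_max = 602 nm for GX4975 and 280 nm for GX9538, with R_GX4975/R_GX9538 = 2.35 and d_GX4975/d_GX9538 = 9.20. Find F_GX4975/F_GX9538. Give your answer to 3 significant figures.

0.00305

Wien's law: T_GX4975/T_GX9538 = λ_GX9538/λ_GX4975 = 280/602 = 0.4651.
L_GX4975/L_GX9538 = (R_GX4975/R_GX9538)²(T_GX4975/T_GX9538)⁴ = (2.35)²(0.4651)⁴ = 0.2585.
F_GX4975/F_GX9538 = (L_GX4975/L_GX9538)/(d_GX4975/d_GX9538)² = 0.2585/(9.20)² = 0.003054.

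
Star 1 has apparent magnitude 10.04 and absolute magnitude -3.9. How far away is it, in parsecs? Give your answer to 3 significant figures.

6.14×10^3 pc

m − M = 5 log₁₀(d/10 pc)
10.04 − (-3.9) = 13.94 = 5 log₁₀(d/10)
d = 10 × 10^(13.94/5) = 10 × 10^2.788 = 6138 pc.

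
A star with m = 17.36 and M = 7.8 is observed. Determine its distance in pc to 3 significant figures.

817 pc

m − M = 5 log₁₀(d/10 pc)
17.36 − (7.8) = 9.56 = 5 log₁₀(d/10)
d = 10 × 10^(9.56/5) = 10 × 10^1.912 = 816.6 pc.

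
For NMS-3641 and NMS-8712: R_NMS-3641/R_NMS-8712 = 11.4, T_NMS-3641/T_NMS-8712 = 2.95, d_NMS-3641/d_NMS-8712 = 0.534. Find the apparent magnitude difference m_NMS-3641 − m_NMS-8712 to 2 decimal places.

L_NMS-3641/L_NMS-8712 = (11.4)²(2.95)⁴ = 9842.
F_NMS-3641/F_NMS-8712 = (L_NMS-3641/L_NMS-8712)/(d_NMS-3641/d_NMS-8712)² = 9842/0.2852 = 3.452×10^4.
m_NMS-3641 − m_NMS-8712 = −2.5 log₁₀(3.452×10^4) = -11.35.

-11.35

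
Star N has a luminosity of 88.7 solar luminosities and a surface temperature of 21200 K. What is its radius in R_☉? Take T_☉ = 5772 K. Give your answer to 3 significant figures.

R/R_☉ = √(L/L_☉) / (T/T_☉)² = √(88.7) / (3.673)²
       = 9.418 / 13.49 = 0.6981.

0.698 R_☉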